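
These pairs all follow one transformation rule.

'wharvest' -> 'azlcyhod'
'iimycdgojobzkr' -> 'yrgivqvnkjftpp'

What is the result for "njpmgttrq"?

xyaantwqu

Looking at the pairs, the operation is to reverse the string, then shift every letter 7 places forward in the alphabet (wrapping around).
Applying that to "njpmgttrq" gives "xyaantwqu".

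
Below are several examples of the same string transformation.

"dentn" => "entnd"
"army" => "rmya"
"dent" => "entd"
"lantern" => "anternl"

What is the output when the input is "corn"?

ornc

In each case the input is transformed by: move the first character to the end.
So "corn" becomes "ornc".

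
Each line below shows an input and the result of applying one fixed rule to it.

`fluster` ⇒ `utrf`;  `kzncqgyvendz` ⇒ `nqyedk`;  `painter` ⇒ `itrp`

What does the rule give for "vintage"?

naev

The transformation: keep every other character starting from the first (positions 1st, 3rd, 5th, ...), then move the first character to the end.
For "vintage", step one produces "vnae"; step two turns that into "naev".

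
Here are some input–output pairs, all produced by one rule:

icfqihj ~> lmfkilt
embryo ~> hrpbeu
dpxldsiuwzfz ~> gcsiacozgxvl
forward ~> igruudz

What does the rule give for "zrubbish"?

Looking at the pairs, the operation is to take characters alternately from the front and the back (1st, last, 2nd, 2nd-last, ...), then shift every letter 3 places forward in the alphabet (wrapping around).
On "zrubbish": the first step gives "zhrsuibb", and the second then gives "ckuvxlee".
(Check on "forward": → "fdorraw" → "igruudz" ✓)

ckuvxlee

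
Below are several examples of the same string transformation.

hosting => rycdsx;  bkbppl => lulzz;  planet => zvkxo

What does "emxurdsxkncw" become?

owhebnchuxm

What's happening: shift every letter 10 places forward in the alphabet (wrapping around), then delete the last character.
"emxurdsxkncw" → "owhebnchuxm".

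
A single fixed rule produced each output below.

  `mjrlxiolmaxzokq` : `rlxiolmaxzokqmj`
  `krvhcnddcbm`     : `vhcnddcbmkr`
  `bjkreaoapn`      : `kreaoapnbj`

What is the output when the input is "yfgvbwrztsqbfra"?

Rule — move the first 2 characters to the end (rotate left by 2).
For "yfgvbwrztsqbfra" the result is "gvbwrztsqbfrayf".

gvbwrztsqbfrayf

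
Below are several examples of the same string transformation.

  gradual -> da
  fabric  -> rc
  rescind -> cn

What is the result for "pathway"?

ha

The transformation: keep every other character starting from the second (positions 2nd, 4th, 6th, ...), then delete the first character.
For "pathway", step one produces "aha"; step two turns that into "ha".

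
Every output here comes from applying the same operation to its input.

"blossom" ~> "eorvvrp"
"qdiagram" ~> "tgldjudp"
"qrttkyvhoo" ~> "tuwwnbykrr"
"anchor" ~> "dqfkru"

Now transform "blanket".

In each case the input is transformed by: shift every letter 3 places forward in the alphabet (wrapping around).
So "blanket" becomes "eodqnhw".

eodqnhw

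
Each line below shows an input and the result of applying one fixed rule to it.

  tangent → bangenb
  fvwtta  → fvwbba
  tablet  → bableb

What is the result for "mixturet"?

Looking at the pairs, the operation is to replace every "t" with "b".
For "mixturet" the result is "mixbureb".

mixbureb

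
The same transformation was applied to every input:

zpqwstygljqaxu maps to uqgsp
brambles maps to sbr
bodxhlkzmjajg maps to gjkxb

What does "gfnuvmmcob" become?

bmug

What's happening: reverse the string, then keep one character in every 3, starting at position 1 (positions 1st, 4th, 7th, ...).
Working it through for "gfnuvmmcob": intermediate "bocmmvunfg", final "bmug".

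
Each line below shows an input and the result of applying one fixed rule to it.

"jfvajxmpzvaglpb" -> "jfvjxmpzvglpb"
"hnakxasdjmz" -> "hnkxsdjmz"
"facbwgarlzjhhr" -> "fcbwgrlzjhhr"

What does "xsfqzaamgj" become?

xsfqzmgj

Each output is the input with this applied: remove every "a".
"xsfqzaamgj" → "xsfqzmgj".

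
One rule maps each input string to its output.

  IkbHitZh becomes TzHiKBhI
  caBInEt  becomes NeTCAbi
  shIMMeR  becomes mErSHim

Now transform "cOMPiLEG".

legCompI

Rule — move the last 3 characters to the front (rotate right by 3), then flip the case of every letter.
For "cOMPiLEG" the result is "legCompI".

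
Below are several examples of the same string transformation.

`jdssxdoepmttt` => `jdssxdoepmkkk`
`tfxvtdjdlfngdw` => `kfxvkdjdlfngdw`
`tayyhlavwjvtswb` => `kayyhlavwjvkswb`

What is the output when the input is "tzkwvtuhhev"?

kzkwvkuhhev

The rule is to replace every "t" with "k".
Applying that to "tzkwvtuhhev" gives "kzkwvkuhhev".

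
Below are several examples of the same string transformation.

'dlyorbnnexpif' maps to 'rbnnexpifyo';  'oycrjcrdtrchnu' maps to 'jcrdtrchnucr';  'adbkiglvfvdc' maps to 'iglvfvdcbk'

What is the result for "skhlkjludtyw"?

kjludtywhl

Each output is the input with this applied: delete the first 2 characters, then move the first 2 characters to the end (rotate left by 2).
"skhlkjludtyw" → "hlkjludtyw" → "kjludtywhl".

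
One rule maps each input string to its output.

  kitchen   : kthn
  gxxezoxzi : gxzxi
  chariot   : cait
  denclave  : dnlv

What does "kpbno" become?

The rule is to keep every other character starting from the first (positions 1st, 3rd, 5th, ...).
Applying that to "kpbno" gives "kbo".

kbo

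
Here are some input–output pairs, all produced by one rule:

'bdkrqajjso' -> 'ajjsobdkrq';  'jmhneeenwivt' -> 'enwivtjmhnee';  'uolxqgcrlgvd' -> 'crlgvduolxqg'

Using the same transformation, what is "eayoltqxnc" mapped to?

tqxnceayol

Looking at the pairs, the operation is to swap the front and back halves of the string.
Applying that to "eayoltqxnc" gives "tqxnceayol".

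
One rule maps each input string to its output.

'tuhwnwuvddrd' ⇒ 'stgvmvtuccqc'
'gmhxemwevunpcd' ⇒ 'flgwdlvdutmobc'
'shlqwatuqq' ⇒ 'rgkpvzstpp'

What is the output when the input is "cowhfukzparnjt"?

bnvgetjyozqmis

Looking at the pairs, the operation is to shift every letter 1 place backward in the alphabet (wrapping around).
Applying that to "cowhfukzparnjt" gives "bnvgetjyozqmis".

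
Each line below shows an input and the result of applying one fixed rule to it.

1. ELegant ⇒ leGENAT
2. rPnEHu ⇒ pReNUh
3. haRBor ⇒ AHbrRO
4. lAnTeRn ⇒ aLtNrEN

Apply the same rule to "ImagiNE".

Looking at the pairs, the operation is to flip the case of every letter, then swap each adjacent pair of characters (1↔2, 3↔4, ...).
Starting from "ImagiNE": after the first operation, "iMAGIne"; after the second, "MiGAnIe".

MiGAnIe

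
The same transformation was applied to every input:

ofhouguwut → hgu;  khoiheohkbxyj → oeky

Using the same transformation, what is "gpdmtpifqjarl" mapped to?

dpqr

The pattern: keep one character in every 3, starting at position 3 (positions 3rd, 6th, 9th, ...).
Applying that to "gpdmtpifqjarl" gives "dpqr".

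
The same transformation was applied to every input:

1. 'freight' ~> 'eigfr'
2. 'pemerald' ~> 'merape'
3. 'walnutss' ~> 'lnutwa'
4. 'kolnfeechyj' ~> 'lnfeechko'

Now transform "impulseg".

What's happening: delete the last 2 characters, then move the first 2 characters to the end (rotate left by 2).
For "impulseg", step one produces "impuls"; step two turns that into "pulsim".

pulsim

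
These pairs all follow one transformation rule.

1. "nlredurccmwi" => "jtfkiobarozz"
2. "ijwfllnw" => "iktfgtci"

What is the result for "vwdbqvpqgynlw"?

kitstaynsmndv

Looking at the pairs, the operation is to shift every letter 3 places backward in the alphabet (wrapping around), then move the last 3 characters to the front (rotate right by 3).
For "vwdbqvpqgynlw" the result is "kitstaynsmndv".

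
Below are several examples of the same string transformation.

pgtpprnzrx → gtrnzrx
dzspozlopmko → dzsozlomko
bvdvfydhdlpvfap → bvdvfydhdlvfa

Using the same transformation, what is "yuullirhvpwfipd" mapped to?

What's happening: remove every "p".
Applying that to "yuullirhvpwfipd" gives "yuullirhvwfid".

yuullirhvwfid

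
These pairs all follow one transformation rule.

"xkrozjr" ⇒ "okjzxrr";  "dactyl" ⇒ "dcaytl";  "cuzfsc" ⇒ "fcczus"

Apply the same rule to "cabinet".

The transformation: sort the characters into reverse alphabetical order, then move the last 3 characters to the front (rotate right by 3).
Starting from "cabinet": after the first operation, "tniecba"; after the second, "cbatnie".

cbatnie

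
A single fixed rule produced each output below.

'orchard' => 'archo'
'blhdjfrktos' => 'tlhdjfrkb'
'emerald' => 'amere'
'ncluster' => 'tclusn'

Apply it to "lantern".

eantl

The transformation: delete the last 2 characters, then swap the first and last characters.
On "lantern" that produces "eantl".
(Check on "blhdjfrktos": → "blhdjfrkt" → "tlhdjfrkb" ✓)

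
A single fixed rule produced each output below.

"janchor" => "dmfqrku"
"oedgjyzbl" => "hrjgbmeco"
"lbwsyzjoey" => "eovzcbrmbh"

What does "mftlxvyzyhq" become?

Each output is the input with this applied: shift every letter 3 places forward in the alphabet (wrapping around), then swap each adjacent pair of characters (1↔2, 3↔4, ...).
"mftlxvyzyhq" → "ipowyacbkbt".

ipowyacbkbt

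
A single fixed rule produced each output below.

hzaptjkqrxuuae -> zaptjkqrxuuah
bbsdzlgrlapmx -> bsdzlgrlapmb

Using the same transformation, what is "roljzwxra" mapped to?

oljzwxrr

Each output is the input with this applied: delete the last character, then move the first character to the end.
Working it through for "roljzwxra": intermediate "roljzwxr", final "oljzwxrr".
(Check on "hzaptjkqrxuuae": → "hzaptjkqrxuua" → "zaptjkqrxuuah" ✓)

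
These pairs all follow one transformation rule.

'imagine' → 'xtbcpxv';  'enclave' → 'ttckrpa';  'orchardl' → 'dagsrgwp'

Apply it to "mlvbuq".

Each output is the input with this applied: shift every letter 11 places backward in the alphabet (wrapping around), then take characters alternately from the front and the back (1st, last, 2nd, 2nd-last, ...).
"mlvbuq" → "bakqjf" → "bfajkq".

bfajkq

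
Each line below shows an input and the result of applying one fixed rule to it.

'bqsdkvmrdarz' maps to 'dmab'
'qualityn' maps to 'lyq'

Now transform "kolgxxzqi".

The transformation: keep one character in every 3, starting at position 1 (positions 1st, 4th, 7th, ...), then move the first character to the end.
On "kolgxxzqi": the first step gives "kgz", and the second then gives "gzk".
(Check on "bqsdkvmrdarz": → "bdma" → "dmab" ✓)

gzk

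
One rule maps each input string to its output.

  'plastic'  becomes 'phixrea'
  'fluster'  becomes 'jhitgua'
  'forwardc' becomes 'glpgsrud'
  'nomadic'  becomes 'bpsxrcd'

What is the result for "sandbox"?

Looking at the pairs, the operation is to move the first 2 characters to the end (rotate left by 2), then shift every letter 11 places backward in the alphabet (wrapping around).
Starting from "sandbox": after the first operation, "ndboxsa"; after the second, "csqdmhp".

csqdmhp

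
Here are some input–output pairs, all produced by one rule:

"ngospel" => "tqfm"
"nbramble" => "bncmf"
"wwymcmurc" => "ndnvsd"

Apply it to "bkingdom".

The transformation: shift every letter 1 place forward in the alphabet (wrapping around), then delete the first 3 characters.
Starting from "bkingdom": after the first operation, "cljohepn"; after the second, "ohepn".

ohepn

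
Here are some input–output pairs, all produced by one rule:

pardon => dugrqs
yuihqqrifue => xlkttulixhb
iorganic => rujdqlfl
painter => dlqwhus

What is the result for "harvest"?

duyhvwk

The rule is to shift every letter 3 places forward in the alphabet (wrapping around), then move the first character to the end.
Applying both steps to "harvest": "kduyhvw", then "duyhvwk".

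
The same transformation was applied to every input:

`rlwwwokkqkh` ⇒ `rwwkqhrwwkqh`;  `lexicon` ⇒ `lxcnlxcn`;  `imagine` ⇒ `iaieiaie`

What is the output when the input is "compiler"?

Rule — keep every other character starting from the first (positions 1st, 3rd, 5th, ...), then write the whole string twice.
For "compiler", step one produces "cmie"; step two turns that into "cmiecmie".

cmiecmie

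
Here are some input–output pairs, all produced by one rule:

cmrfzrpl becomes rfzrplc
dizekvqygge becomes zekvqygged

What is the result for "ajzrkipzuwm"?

The pattern: move the first 2 characters to the end (rotate left by 2), then delete the last character.
"ajzrkipzuwm" → "zrkipzuwmaj" → "zrkipzuwma".

zrkipzuwma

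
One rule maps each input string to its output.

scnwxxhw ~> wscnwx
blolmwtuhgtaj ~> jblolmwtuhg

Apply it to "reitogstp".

preitog

The transformation: move the last 3 characters to the front (rotate right by 3), then delete the first 2 characters.
For "reitogstp", step one produces "stpreitog"; step two turns that into "preitog".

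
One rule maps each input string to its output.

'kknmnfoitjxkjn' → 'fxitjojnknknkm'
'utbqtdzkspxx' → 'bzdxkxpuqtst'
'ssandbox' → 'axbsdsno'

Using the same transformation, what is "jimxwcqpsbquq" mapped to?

What's happening: sort the characters into alphabetical order, then take characters alternately from the front and the back (1st, last, 2nd, 2nd-last, ...).
For "jimxwcqpsbquq", step one produces "bcijmpqqqsuwx"; step two turns that into "bxcwiujsmqpqq".

bxcwiujsmqpqq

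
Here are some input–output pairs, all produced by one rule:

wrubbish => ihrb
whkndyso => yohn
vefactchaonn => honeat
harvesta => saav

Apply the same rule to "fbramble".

beba

Rule — swap the front and back halves of the string, then keep every other character starting from the second (positions 2nd, 4th, 6th, ...).
Starting from "fbramble": after the first operation, "mblefbra"; after the second, "beba".
(Check on "wrubbish": → "bishwrub" → "ihrb" ✓)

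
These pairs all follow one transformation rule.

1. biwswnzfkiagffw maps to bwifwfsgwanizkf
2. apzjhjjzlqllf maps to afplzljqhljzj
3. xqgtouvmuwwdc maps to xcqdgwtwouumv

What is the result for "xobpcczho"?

The pattern: take characters alternately from the front and the back (1st, last, 2nd, 2nd-last, ...).
Doing the same to "xobpcczho": "xoohbzpcc".

xoohbzpcc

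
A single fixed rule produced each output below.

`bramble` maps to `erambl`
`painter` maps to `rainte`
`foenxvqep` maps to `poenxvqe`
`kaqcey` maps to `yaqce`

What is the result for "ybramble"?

Rule — delete the first character, then move the last character to the front.
On "ybramble": the first step gives "bramble", and the second then gives "ebrambl".

ebrambl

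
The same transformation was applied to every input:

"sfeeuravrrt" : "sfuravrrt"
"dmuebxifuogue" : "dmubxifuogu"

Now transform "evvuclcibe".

Rule — remove every "e".
For "evvuclcibe" the result is "vvuclcib".

vvuclcib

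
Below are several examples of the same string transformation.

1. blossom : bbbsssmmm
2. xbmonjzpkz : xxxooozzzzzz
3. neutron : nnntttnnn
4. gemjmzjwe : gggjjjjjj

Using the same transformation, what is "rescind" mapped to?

Each output is the input with this applied: keep one character in every 3, starting at position 1 (positions 1st, 4th, 7th, ...), then repeat every character 3 times.
For "rescind", step one produces "rcd"; step two turns that into "rrrcccddd".

rrrcccddd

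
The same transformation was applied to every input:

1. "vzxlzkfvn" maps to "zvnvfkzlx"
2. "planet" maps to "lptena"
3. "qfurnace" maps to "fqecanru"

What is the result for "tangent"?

What's happening: move the first 2 characters to the end (rotate left by 2), then reverse the string.
On "tangent": the first step gives "ngentta", and the second then gives "attnegn".

attnegn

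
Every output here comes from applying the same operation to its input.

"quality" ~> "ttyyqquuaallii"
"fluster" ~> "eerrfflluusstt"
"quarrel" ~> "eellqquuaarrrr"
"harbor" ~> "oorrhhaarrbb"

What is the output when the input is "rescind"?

nnddrreessccii

What's happening: move the last 2 characters to the front (rotate right by 2), then double every character.
Applying both steps to "rescind": "ndresci", then "nnddrreessccii".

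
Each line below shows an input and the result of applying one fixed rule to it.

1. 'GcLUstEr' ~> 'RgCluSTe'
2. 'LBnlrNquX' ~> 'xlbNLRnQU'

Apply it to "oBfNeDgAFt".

TObFnEdGaf

Each output is the input with this applied: flip the case of every letter, then move the last character to the front.
Working it through for "oBfNeDgAFt": intermediate "ObFnEdGafT", final "TObFnEdGaf".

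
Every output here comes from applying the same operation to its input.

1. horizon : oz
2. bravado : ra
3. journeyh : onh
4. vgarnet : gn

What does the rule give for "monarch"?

or

Looking at the pairs, the operation is to keep one character in every 3, starting at position 2 (positions 2nd, 5th, 8th, ...).
So "monarch" becomes "or".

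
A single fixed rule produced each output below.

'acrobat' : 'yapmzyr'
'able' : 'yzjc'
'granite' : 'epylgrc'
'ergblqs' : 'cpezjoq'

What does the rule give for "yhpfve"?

In each case the input is transformed by: shift every letter 2 places backward in the alphabet (wrapping around).
"yhpfve" → "wfndtc".

wfndtc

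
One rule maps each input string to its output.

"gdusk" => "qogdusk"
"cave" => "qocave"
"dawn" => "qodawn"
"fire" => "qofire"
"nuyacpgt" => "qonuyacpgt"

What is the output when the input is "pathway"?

qopathway

The pattern: prepend "qo".
So "pathway" becomes "qopathway".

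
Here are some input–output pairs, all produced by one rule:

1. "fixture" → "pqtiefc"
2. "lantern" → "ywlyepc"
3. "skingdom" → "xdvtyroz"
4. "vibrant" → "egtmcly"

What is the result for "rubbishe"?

What's happening: shift every letter 11 places forward in the alphabet (wrapping around), then move the last character to the front.
"rubbishe" → "pcfmmtds".
(Check on "skingdom": → "dvtyrozx" → "xdvtyroz" ✓)

pcfmmtds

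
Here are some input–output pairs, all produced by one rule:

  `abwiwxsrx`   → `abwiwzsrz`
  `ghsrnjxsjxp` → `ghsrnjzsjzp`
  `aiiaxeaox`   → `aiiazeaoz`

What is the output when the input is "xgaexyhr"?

Rule — replace every "x" with "z".
So "xgaexyhr" becomes "zgaezyhr".

zgaezyhr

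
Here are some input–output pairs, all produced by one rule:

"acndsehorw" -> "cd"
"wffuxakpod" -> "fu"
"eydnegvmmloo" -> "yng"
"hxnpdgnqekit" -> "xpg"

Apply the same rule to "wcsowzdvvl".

In each case the input is transformed by: keep every other character starting from the second (positions 2nd, 4th, 6th, ...), then delete the last 3 characters.
Working it through for "wcsowzdvvl": intermediate "cozvl", final "co".

co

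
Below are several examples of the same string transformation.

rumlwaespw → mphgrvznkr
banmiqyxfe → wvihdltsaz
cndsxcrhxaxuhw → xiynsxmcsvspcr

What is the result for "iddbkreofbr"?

dyywfmzjawm

Each output is the input with this applied: shift every letter 5 places backward in the alphabet (wrapping around).
Doing the same to "iddbkreofbr": "dyywfmzjawm".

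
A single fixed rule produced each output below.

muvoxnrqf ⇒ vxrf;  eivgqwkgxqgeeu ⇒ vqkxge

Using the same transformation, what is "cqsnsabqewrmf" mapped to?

ssberf

The transformation: delete the first 2 characters, then keep every other character starting from the first (positions 1st, 3rd, 5th, ...).
For "cqsnsabqewrmf", step one produces "snsabqewrmf"; step two turns that into "ssberf".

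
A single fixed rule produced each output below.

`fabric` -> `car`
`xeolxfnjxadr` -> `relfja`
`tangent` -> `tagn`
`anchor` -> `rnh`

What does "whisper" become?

In each case the input is transformed by: move the last character to the front, then keep every other character starting from the first (positions 1st, 3rd, 5th, ...).
On "whisper": the first step gives "rwhispe", and the second then gives "rhse".

rhse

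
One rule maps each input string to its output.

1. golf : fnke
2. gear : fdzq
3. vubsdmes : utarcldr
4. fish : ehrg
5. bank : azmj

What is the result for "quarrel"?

The pattern: shift every letter 1 place backward in the alphabet (wrapping around).
Applying that to "quarrel" gives "ptzqqdk".

ptzqqdk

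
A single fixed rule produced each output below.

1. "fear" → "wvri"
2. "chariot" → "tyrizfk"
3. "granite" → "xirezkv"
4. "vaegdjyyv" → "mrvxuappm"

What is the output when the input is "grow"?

xifn

Looking at the pairs, the operation is to shift every letter 9 places backward in the alphabet (wrapping around).
Applying that to "grow" gives "xifn".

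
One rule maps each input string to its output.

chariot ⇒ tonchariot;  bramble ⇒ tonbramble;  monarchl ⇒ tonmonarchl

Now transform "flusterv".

The transformation: prepend "ton".
"flusterv" → "tonflusterv".

tonflusterv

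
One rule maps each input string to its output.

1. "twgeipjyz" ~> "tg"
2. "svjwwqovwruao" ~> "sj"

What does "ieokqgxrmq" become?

Looking at the pairs, the operation is to keep every other character starting from the first (positions 1st, 3rd, 5th, ...), then keep only the first 2 characters.
Working it through for "ieokqgxrmq": intermediate "ioqxm", final "io".

io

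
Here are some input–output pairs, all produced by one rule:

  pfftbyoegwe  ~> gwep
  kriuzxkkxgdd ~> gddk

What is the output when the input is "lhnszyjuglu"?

The rule is to move the first character to the end, then keep only the last 4 characters.
On "lhnszyjuglu" that produces "glul".

glul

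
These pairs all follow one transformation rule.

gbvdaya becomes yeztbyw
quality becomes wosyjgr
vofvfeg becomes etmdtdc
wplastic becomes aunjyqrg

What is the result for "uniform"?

kslgdmp

What's happening: move the last character to the front, then shift every letter 2 places backward in the alphabet (wrapping around).
Working it through for "uniform": intermediate "munifor", final "kslgdmp".
(Check on "vofvfeg": → "gvofvfe" → "etmdtdc" ✓)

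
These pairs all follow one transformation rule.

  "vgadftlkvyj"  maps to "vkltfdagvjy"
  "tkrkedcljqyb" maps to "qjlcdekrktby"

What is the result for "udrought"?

guorduth

Rule — reverse the string, then move the first 2 characters to the end (rotate left by 2).
Applying both steps to "udrought": "thguordu", then "guorduth".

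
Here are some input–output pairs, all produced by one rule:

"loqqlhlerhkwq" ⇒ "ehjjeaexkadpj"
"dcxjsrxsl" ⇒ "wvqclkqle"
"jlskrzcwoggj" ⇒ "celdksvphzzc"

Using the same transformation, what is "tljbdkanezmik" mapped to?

mecuwdtgxsfbd

Rule — shift every letter 7 places backward in the alphabet (wrapping around).
So "tljbdkanezmik" becomes "mecuwdtgxsfbd".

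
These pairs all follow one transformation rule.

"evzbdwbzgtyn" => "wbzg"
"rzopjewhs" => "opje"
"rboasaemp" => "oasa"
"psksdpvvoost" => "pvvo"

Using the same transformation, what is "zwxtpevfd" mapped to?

xtpe

The pattern: delete the last 3 characters, then keep only the last 4 characters.
For "zwxtpevfd", step one produces "zwxtpe"; step two turns that into "xtpe".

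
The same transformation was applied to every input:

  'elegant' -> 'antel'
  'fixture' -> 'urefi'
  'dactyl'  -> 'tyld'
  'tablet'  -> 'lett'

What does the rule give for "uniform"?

ormun

What's happening: move the last 3 characters to the front (rotate right by 3), then delete the last 2 characters.
Working it through for "uniform": intermediate "ormunif", final "ormun".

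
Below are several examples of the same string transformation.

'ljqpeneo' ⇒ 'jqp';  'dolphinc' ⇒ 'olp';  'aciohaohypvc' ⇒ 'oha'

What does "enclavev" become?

ncl

The rule is to swap the front and back halves of the string, then keep only the last 3 characters.
Applying both steps to "enclavev": "avevencl", then "ncl".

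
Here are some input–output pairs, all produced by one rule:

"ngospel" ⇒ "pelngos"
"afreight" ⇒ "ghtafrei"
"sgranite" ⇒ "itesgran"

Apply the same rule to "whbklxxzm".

xzmwhbklx

In each case the input is transformed by: move the last 3 characters to the front (rotate right by 3).
On "whbklxxzm" that produces "xzmwhbklx".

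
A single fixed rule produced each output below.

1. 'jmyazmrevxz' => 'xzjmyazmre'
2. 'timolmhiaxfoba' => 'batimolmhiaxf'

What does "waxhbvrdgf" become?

gfwaxhbvr

Each output is the input with this applied: move the last 3 characters to the front (rotate right by 3), then delete the first character.
So "waxhbvrdgf" becomes "gfwaxhbvr".
(Check on "jmyazmrevxz": → "vxzjmyazmre" → "xzjmyazmre" ✓)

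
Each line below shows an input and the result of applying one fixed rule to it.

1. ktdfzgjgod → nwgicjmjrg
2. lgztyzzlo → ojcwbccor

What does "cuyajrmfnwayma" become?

What's happening: shift every letter 3 places forward in the alphabet (wrapping around).
Applying that to "cuyajrmfnwayma" gives "fxbdmupiqzdbpd".

fxbdmupiqzdbpd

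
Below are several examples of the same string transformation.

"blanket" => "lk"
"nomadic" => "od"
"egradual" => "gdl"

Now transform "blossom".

ls

Rule — keep one character in every 3, starting at position 2 (positions 2nd, 5th, 8th, ...).
"blossom" → "ls".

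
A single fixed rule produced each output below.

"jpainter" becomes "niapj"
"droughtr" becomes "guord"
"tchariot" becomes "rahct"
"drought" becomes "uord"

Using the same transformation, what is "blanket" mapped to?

nalb

Rule — delete the last 3 characters, then reverse the string.
Working it through for "blanket": intermediate "blan", final "nalb".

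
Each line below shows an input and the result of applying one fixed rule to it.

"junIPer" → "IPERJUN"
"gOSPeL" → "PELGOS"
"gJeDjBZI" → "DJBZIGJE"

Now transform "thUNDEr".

Each output is the input with this applied: move the first 3 characters to the end (rotate left by 3), then convert every letter to uppercase.
Working it through for "thUNDEr": intermediate "NDErthU", final "NDERTHU".

NDERTHU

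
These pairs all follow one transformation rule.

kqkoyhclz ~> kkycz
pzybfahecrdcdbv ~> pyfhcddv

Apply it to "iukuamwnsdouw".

The rule is to keep every other character starting from the first (positions 1st, 3rd, 5th, ...).
"iukuamwnsdouw" → "ikawsow".

ikawsow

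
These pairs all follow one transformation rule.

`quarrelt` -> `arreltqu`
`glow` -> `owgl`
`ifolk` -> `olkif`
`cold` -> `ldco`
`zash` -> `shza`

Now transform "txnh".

The pattern: move the first 2 characters to the end (rotate left by 2).
On "txnh" that produces "nhtx".

nhtx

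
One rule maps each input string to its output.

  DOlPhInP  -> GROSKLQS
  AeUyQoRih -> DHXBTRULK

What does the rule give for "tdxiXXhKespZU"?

Each output is the input with this applied: shift every letter 3 places forward in the alphabet (wrapping around), then convert every letter to uppercase.
Working it through for "tdxiXXhKespZU": intermediate "wgalAAkNhvsCX", final "WGALAAKNHVSCX".

WGALAAKNHVSCX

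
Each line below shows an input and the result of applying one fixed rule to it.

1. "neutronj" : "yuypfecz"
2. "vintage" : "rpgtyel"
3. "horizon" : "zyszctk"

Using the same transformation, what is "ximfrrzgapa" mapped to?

The pattern: shift every letter 11 places forward in the alphabet (wrapping around), then move the last 2 characters to the front (rotate right by 2).
"ximfrrzgapa" → "itxqcckrlal" → "alitxqcckrl".
(Check on "horizon": → "szctkzy" → "zyszctk" ✓)

alitxqcckrl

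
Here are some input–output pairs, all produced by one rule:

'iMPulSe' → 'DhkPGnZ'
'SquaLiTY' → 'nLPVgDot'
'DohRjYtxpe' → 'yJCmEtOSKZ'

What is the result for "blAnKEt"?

The transformation: shift every letter 5 places backward in the alphabet (wrapping around), then flip the case of every letter.
Working it through for "blAnKEt": intermediate "wgViFZo", final "WGvIfzO".
(Check on "DohRjYtxpe": → "YjcMeToskz" → "yJCmEtOSKZ" ✓)

WGvIfzO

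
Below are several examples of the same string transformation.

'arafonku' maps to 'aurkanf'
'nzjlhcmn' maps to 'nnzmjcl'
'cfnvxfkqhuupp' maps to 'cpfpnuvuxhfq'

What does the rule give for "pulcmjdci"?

piucldcj

The transformation: take characters alternately from the front and the back (1st, last, 2nd, 2nd-last, ...), then delete the last character.
"pulcmjdci" → "piucldcjm" → "piucldcj".
(Check on "arafonku": → "aurkanfo" → "aurkanf" ✓)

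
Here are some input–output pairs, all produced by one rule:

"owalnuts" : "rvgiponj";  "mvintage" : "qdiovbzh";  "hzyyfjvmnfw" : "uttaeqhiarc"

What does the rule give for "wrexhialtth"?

Each output is the input with this applied: shift every letter 5 places backward in the alphabet (wrapping around), then move the first character to the end.
For "wrexhialtth", step one produces "rmzscdvgooc"; step two turns that into "mzscdvgoocr".
(Check on "hzyyfjvmnfw": → "cuttaeqhiar" → "uttaeqhiarc" ✓)

mzscdvgoocr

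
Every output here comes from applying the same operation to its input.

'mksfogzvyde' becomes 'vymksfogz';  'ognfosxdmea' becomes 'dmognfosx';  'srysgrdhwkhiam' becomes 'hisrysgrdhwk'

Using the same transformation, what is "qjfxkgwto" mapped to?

The pattern: delete the last 2 characters, then move the last 2 characters to the front (rotate right by 2).
"qjfxkgwto" → "gwqjfxk".

gwqjfxk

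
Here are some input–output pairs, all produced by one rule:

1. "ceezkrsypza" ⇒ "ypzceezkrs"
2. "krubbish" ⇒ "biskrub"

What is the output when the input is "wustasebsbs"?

bsbwustase

What's happening: delete the last character, then move the last 3 characters to the front (rotate right by 3).
For "wustasebsbs", step one produces "wustasebsb"; step two turns that into "bsbwustase".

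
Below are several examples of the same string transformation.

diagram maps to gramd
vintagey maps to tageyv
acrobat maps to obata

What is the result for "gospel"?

pelg

What's happening: move the first character to the end, then delete the first 2 characters.
On "gospel" that produces "pelg".
(Check on "acrobat": → "crobata" → "obata" ✓)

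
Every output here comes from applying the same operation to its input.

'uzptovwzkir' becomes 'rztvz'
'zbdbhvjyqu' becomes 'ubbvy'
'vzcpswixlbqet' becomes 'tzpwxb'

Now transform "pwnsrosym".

mwso

The rule is to move the last 2 characters to the front (rotate right by 2), then keep every other character starting from the second (positions 2nd, 4th, 6th, ...).
Starting from "pwnsrosym": after the first operation, "ympwnsros"; after the second, "mwso".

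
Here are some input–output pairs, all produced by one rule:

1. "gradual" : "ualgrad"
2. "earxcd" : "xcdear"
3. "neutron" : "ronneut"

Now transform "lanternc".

Each output is the input with this applied: move the last 3 characters to the front (rotate right by 3).
"lanternc" → "rnclante".

rnclante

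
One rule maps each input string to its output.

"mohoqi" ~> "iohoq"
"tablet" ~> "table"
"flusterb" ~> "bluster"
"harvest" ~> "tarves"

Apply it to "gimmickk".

The transformation: delete the first character, then move the last character to the front.
Applying that to "gimmickk" gives "kimmick".

kimmick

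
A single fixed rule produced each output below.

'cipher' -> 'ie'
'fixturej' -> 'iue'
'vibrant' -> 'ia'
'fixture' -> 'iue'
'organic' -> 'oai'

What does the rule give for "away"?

Rule — keep only the vowels.
So "away" becomes "aa".

aa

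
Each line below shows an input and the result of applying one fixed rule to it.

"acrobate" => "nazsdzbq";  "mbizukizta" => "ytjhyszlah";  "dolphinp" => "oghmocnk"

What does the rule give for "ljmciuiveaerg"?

bhthudzdqfkil

What's happening: shift every letter 1 place backward in the alphabet (wrapping around), then move the first 3 characters to the end (rotate left by 3).
Applying both steps to "ljmciuiveaerg": "kilbhthudzdqf", then "bhthudzdqfkil".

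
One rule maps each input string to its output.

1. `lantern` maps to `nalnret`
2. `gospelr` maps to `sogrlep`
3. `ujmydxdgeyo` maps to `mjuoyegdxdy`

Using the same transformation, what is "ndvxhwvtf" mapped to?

vdnftvwhx

Rule — move the first 3 characters to the end (rotate left by 3), then reverse the string.
Doing the same to "ndvxhwvtf": "vdnftvwhx".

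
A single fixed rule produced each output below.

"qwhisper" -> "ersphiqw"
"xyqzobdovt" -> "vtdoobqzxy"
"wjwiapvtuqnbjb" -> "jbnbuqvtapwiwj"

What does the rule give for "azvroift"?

ftoivraz

The pattern: reverse the string, then swap each adjacent pair of characters (1↔2, 3↔4, ...).
On "azvroift": the first step gives "tfiorvza", and the second then gives "ftoivraz".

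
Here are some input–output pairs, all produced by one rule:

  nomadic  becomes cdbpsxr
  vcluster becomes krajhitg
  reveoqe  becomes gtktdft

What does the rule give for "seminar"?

htbxcpg

Looking at the pairs, the operation is to shift every letter 11 places backward in the alphabet (wrapping around).
For "seminar" the result is "htbxcpg".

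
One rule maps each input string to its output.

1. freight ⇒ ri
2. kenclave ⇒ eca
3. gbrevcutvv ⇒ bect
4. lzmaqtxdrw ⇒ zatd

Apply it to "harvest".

Looking at the pairs, the operation is to keep every other character starting from the second (positions 2nd, 4th, 6th, ...), then delete the last character.
Doing the same to "harvest": "av".
(Check on "gbrevcutvv": → "bectv" → "bect" ✓)

av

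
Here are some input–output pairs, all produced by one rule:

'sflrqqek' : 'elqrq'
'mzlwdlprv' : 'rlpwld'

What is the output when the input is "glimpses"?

eismp

Each output is the input with this applied: take characters alternately from the front and the back (1st, last, 2nd, 2nd-last, ...), then delete the first 3 characters.
On "glimpses": the first step gives "gsleismp", and the second then gives "eismp".
(Check on "sflrqqek": → "skfelqrq" → "elqrq" ✓)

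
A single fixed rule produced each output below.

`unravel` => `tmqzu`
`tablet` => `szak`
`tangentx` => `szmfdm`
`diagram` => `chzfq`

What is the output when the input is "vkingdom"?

ujhmfc

Rule — delete the last 2 characters, then shift every letter 1 place backward in the alphabet (wrapping around).
For "vkingdom", step one produces "vkingd"; step two turns that into "ujhmfc".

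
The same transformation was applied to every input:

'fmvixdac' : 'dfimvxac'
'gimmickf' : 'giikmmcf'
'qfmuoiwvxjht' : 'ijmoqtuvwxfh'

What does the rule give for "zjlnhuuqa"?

Each output is the input with this applied: sort the characters into alphabetical order, then move the first 2 characters to the end (rotate left by 2).
Applying both steps to "zjlnhuuqa": "ahjlnquuz", then "jlnquuzah".

jlnquuzah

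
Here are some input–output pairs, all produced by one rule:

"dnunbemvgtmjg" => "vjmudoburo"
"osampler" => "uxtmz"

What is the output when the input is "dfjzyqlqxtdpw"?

hgytyfblxe

The pattern: shift every letter 8 places forward in the alphabet (wrapping around), then delete the first 3 characters.
Doing the same to "dfjzyqlqxtdpw": "hgytyfblxe".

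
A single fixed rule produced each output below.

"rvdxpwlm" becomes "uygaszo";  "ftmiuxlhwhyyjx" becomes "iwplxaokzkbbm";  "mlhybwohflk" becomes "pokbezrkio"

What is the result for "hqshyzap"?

The pattern: shift every letter 3 places forward in the alphabet (wrapping around), then delete the last character.
Starting from "hqshyzap": after the first operation, "ktvkbcds"; after the second, "ktvkbcd".

ktvkbcd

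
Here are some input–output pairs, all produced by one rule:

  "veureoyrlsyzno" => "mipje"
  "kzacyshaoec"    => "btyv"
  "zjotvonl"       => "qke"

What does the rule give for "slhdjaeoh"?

juv

The pattern: keep one character in every 3, starting at position 1 (positions 1st, 4th, 7th, ...), then shift every letter 9 places backward in the alphabet (wrapping around).
Starting from "slhdjaeoh": after the first operation, "sde"; after the second, "juv".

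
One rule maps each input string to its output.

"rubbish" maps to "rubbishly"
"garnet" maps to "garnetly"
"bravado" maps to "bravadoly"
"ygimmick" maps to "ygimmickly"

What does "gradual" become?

Each output is the input with this applied: append "ly".
For "gradual" the result is "gradually".

gradually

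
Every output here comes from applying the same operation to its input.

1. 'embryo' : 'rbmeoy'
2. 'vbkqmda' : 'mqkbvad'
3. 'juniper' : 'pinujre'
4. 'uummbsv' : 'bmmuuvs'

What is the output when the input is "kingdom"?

What's happening: move the last 2 characters to the front (rotate right by 2), then reverse the string.
On "kingdom": the first step gives "omkingd", and the second then gives "dgnikmo".
(Check on "vbkqmda": → "davbkqm" → "mqkbvad" ✓)

dgnikmo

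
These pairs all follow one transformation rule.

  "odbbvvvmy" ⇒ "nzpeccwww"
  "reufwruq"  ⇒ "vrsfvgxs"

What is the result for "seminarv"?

swtfnjob

The transformation: move the last 2 characters to the front (rotate right by 2), then shift every letter 1 place forward in the alphabet (wrapping around).
For "seminarv", step one produces "rvsemina"; step two turns that into "swtfnjob".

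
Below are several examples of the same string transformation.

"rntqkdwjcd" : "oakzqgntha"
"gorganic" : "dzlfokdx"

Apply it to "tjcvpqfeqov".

qsglznsbmcn

The transformation: shift every letter 3 places backward in the alphabet (wrapping around), then take characters alternately from the front and the back (1st, last, 2nd, 2nd-last, ...).
So "tjcvpqfeqov" becomes "qsglznsbmcn".
(Check on "rntqkdwjcd": → "okqnhatgza" → "oakzqgntha" ✓)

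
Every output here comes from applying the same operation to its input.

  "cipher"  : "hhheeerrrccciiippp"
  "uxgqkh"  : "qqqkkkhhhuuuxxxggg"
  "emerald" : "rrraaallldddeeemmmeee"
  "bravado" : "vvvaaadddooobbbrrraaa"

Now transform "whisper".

ssspppeeerrrwwwhhhiii

In each case the input is transformed by: move the first 3 characters to the end (rotate left by 3), then repeat every character 3 times.
On "whisper": the first step gives "sperwhi", and the second then gives "ssspppeeerrrwwwhhhiii".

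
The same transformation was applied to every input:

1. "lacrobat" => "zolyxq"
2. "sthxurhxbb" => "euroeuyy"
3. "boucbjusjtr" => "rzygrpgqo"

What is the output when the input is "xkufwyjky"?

rctvghv

In each case the input is transformed by: delete the first 2 characters, then shift every letter 3 places backward in the alphabet (wrapping around).
Starting from "xkufwyjky": after the first operation, "ufwyjky"; after the second, "rctvghv".
(Check on "sthxurhxbb": → "hxurhxbb" → "euroeuyy" ✓)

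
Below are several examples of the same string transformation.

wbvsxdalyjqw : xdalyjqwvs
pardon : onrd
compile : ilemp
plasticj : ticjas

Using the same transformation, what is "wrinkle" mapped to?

The pattern: delete the first 2 characters, then move the first 2 characters to the end (rotate left by 2).
On "wrinkle" that produces "klein".
(Check on "compile": → "mpile" → "ilemp" ✓)

klein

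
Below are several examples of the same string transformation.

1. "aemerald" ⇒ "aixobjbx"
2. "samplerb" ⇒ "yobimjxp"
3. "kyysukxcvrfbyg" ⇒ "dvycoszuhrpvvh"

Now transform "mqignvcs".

What's happening: reverse the string, then shift every letter 3 places backward in the alphabet (wrapping around).
Starting from "mqignvcs": after the first operation, "scvngiqm"; after the second, "pzskdfnj".

pzskdfnj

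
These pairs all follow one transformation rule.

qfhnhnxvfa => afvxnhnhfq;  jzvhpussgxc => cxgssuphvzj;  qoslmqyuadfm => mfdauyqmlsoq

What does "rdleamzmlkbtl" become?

In each case the input is transformed by: reverse the string.
So "rdleamzmlkbtl" becomes "ltbklmzmaeldr".

ltbklmzmaeldr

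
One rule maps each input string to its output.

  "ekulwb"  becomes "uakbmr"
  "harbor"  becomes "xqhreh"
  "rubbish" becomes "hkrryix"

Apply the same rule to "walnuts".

The pattern: shift every letter 10 places backward in the alphabet (wrapping around).
Applying that to "walnuts" gives "mqbdkji".

mqbdkji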